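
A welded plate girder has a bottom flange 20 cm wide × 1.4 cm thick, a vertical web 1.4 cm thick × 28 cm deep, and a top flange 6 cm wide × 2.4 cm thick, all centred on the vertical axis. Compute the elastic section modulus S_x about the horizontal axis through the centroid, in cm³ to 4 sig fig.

S_x ≈ 612.7 cm³

Treat the section as a set of non-overlapping primitives; coordinates are from the bounding-box lower-left.
Bottom plate: 20 × 1.4, A = 28 cm², y = 0.7 cm, Ī = 4.57333 cm⁴.
Web plate: 1.4 × 28, A = 39.2 cm², y = 15.4 cm, Ī = 2561.07 cm⁴.
Top plate: 6 × 2.4, A = 14.4 cm², y = 30.6 cm, Ī = 6.912 cm⁴.
Centroid: ȳ = ΣA·y / ΣA = 13.0382 cm.
Transfer each piece to the horizontal axis through the centroid using Ī + A·d² with d = y − 13.0382:
  bottom plate: d = -12.3382 cm → contributes +4267.07 cm⁴
  web plate: d = 2.36176 cm → contributes +2779.72 cm⁴
  top plate: d = 17.5618 cm → contributes +4448.1 cm⁴
Total I = 11494.9 cm⁴.
Extreme fibre distance c = 18.7618 cm; S = I/c = 612.676 cm³.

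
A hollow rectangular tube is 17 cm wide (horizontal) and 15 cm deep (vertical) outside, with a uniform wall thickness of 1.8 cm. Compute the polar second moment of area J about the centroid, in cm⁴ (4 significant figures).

Decompose the section into non-overlapping parts with the origin at the bottom-left of its bounding rectangle.
Outer rectangle: 17 × 15, A = 255 cm², y = 7.5 cm, Ī = 4781.25 cm⁴.
Inner void (subtracted): 13.4 × 11.4, A = 152.76 cm², y = 7.5 cm, Ī = 1654.39 cm⁴.
By symmetry the centroid is at mid-height, ȳ = 7.5 cm.
All pieces are centred on the centroidal x-axis, so I = ΣĪ (holes subtracted) = 3126.86 cm⁴.
Repeating about the centroidal y-axis gives I_y = 3855.45 cm⁴.
Polar second moment: J = I_x + I_y = 6982.31 cm⁴.

J ≈ 6982 cm⁴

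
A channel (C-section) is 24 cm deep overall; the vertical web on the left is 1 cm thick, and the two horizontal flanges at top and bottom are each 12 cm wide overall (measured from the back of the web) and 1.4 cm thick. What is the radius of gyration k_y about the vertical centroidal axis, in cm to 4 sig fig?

Split into non-overlapping primitives; take the origin at the lower-left of the bounding box.
Web: 1 × 24, A = 24 cm², x = 0.5 cm, Ī = 2 cm⁴.
Top flange (beyond web): 11 × 1.4, A = 15.4 cm², x = 6.5 cm, Ī = 155.283 cm⁴.
Bottom flange (beyond web): 11 × 1.4, A = 15.4 cm², x = 6.5 cm, Ī = 155.283 cm⁴.
Centroid: x̄ = ΣA·x / ΣA = 3.87226 cm.
Transfer each piece to the vertical centroidal axis using Ī + A·d² with d = x − 3.87226:
  web: d = -3.37226 cm → contributes +274.932 cm⁴
  top flange (beyond web): d = 2.62774 cm → contributes +261.62 cm⁴
  bottom flange (beyond web): d = 2.62774 cm → contributes +261.62 cm⁴
Total I = 798.173 cm⁴.
Radius of gyration: k = √(I/A) = √(798.173 / 54.8) = 3.81644 cm.

k_y ≈ 3.816 cm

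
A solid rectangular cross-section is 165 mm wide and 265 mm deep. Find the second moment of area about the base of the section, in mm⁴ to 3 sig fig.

The section: 165 × 265, A = 43 725 mm², y = 132.5 mm, Ī = 255 882 344 mm⁴.
Transfer it to a horizontal axis along the bottom face using Ī + A·d² with d = y − 0:
  the section: d = 132.5 mm → contributes +1 023 529 375 mm⁴
Total I = 1 023 529 375 mm⁴.

I_base ≈ 1.02 × 10⁹ mm⁴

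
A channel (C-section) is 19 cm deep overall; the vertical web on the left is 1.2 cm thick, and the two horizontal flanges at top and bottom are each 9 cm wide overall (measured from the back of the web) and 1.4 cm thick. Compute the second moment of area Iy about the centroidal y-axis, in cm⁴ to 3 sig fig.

Treat the section as a set of non-overlapping primitives; coordinates are from the bounding-box lower-left.
Web: 1.2 × 19, A = 22.8 cm², x = 0.6 cm, Ī = 2.736 cm⁴.
Top flange (beyond web): 7.8 × 1.4, A = 10.92 cm², x = 5.1 cm, Ī = 55.364 cm⁴.
Bottom flange (beyond web): 7.8 × 1.4, A = 10.92 cm², x = 5.1 cm, Ī = 55.364 cm⁴.
Centroid: x̄ = ΣA·x / ΣA = 2.8016 cm.
Transfer each piece to the centroidal y-axis using Ī + A·d² with d = x − 2.8016:
  web: d = -2.2016 cm → contributes +113.25 cm⁴
  top flange (beyond web): d = 2.2984 cm → contributes +113.05 cm⁴
  bottom flange (beyond web): d = 2.2984 cm → contributes +113.05 cm⁴
Total I = 339.35 cm⁴.

Iy ≈ 339 cm⁴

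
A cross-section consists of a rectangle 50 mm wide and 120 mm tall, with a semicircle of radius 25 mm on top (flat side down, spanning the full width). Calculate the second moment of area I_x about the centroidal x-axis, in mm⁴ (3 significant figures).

Decompose the section into non-overlapping parts with the origin at the bottom-left of its bounding rectangle.
Rectangular body: 50 × 120, A = 6 000 mm², y = 60 mm, Ī = 7 200 000 mm⁴.
Semicircular cap: semicircle r = 25, A = 981.75 mm², y = 130.61 mm, Ī = 42 874 mm⁴.
Centroid: ȳ = ΣA·y / ΣA = 69.929 mm.
Transfer each piece to the centroidal x-axis using Ī + A·d² with d = y − 69.929:
  rectangular body: d = -9.929 mm → contributes +7 791 506 mm⁴
  semicircular cap: d = 60.681 mm → contributes +3 657 893 mm⁴
Total I = 11 449 399 mm⁴.

I_x ≈ 1.14 × 10⁷ mm⁴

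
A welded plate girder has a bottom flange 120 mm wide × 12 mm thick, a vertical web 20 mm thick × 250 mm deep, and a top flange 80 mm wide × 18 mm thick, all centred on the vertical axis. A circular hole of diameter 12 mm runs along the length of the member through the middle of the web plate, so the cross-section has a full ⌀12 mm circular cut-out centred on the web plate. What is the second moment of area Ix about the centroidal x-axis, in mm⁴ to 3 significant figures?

Ix ≈ 7.67 × 10⁷ mm⁴

Treat the section as a set of non-overlapping primitives; coordinates are from the bounding-box lower-left.
Bottom plate: 120 × 12, A = 1 440 mm², y = 6 mm, Ī = 17 280 mm⁴.
Web plate: 20 × 250, A = 5 000 mm², y = 137 mm, Ī = 26 041 667 mm⁴.
Top plate: 80 × 18, A = 1 440 mm², y = 271 mm, Ī = 38 880 mm⁴.
Hole (subtracted): ⌀12, A = 113.1 mm², y = 137 mm, Ī = 1017.9 mm⁴.
Centroid: ȳ = ΣA·y / ΣA = 137.56 mm.
Transfer each piece to the centroidal x-axis using Ī + A·d² with d = y − 137.56:
  bottom plate: d = -131.56 mm → contributes +24 939 411 mm⁴
  web plate: d = -0.55621 mm → contributes +26 043 213 mm⁴
  top plate: d = 133.44 mm → contributes +25 681 314 mm⁴
  hole: d = -0.55621 mm → contributes −1052.9 mm⁴
Total I = 76 662 886 mm⁴.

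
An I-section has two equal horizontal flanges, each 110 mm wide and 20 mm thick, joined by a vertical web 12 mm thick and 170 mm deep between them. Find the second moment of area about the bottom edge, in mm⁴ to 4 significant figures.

I_base ≈ 1.158 × 10⁸ mm⁴

Break the section into simple shapes (no overlaps), measuring from the bottom-left corner of the bounding box.
Bottom flange: 110 × 20, A = 2 200 mm², y = 10 mm, Ī = 73333.3 mm⁴.
Web: 12 × 170, A = 2 040 mm², y = 105 mm, Ī = 4 913 000 mm⁴.
Top flange: 110 × 20, A = 2 200 mm², y = 200 mm, Ī = 73333.3 mm⁴.
Transfer each piece to a horizontal axis along the bottom face using Ī + A·d² with d = y − 0:
  bottom flange: d = 10 mm → contributes +293 333 mm⁴
  web: d = 105 mm → contributes +27 404 000 mm⁴
  top flange: d = 200 mm → contributes +88 073 333 mm⁴
Total I = 115 770 667 mm⁴.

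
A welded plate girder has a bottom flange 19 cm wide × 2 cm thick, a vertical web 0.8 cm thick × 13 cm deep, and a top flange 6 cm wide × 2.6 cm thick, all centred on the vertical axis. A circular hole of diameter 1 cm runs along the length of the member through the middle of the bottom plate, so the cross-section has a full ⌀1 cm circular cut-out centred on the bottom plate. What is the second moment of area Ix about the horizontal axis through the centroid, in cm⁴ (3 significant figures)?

Split into non-overlapping primitives; take the origin at the lower-left of the bounding box.
Bottom plate: 19 × 2, A = 38 cm², y = 1 cm, Ī = 12.667 cm⁴.
Web plate: 0.8 × 13, A = 10.4 cm², y = 8.5 cm, Ī = 146.47 cm⁴.
Top plate: 6 × 2.6, A = 15.6 cm², y = 16.3 cm, Ī = 8.788 cm⁴.
Hole (subtracted): ⌀1, A = 0.7854 cm², y = 1 cm, Ī = 0.049087 cm⁴.
Centroid: ȳ = ΣA·y / ΣA = 6.0096 cm.
Transfer each piece to the horizontal axis through the centroid using Ī + A·d² with d = y − 6.0096:
  bottom plate: d = -5.0096 cm → contributes +966.32 cm⁴
  web plate: d = 2.4904 cm → contributes +210.97 cm⁴
  top plate: d = 10.29 cm → contributes +1660.7 cm⁴
  hole: d = -5.0096 cm → contributes −19.76 cm⁴
Total I = 2818.2 cm⁴.

Ix ≈ 2820 cm⁴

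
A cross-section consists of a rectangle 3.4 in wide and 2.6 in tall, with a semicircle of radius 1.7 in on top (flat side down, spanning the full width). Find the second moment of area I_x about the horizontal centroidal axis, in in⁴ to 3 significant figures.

Break the section into simple shapes (no overlaps), measuring from the bottom-left corner of the bounding box.
Rectangular body: 3.4 × 2.6, A = 8.84 in², y = 1.3 in, Ī = 4.9799 in⁴.
Semicircular cap: semicircle r = 1.7, A = 4.5396 in², y = 3.3215 in, Ī = 0.9167 in⁴.
Centroid: ȳ = ΣA·y / ΣA = 1.9859 in.
Transfer each piece to the horizontal centroidal axis using Ī + A·d² with d = y − 1.9859:
  rectangular body: d = -0.68588 in → contributes +9.1385 in⁴
  semicircular cap: d = 1.3356 in → contributes +9.0148 in⁴
Total I = 18.153 in⁴.

I_x ≈ 18.2 in⁴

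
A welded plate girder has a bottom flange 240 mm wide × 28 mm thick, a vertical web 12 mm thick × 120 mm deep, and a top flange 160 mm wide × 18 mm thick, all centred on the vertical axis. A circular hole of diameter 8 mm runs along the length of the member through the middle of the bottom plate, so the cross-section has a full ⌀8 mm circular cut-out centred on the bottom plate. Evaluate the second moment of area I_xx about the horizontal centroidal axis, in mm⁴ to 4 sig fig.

Break the section into simple shapes (no overlaps), measuring from the bottom-left corner of the bounding box.
Bottom plate: 240 × 28, A = 6 720 mm², y = 14 mm, Ī = 439 040 mm⁴.
Web plate: 12 × 120, A = 1 440 mm², y = 88 mm, Ī = 1 728 000 mm⁴.
Top plate: 160 × 18, A = 2 880 mm², y = 157 mm, Ī = 77 760 mm⁴.
Hole (subtracted): ⌀8, A = 50.2655 mm², y = 14 mm, Ī = 201.062 mm⁴.
Centroid: ȳ = ΣA·y / ΣA = 61.1713 mm.
Transfer each piece to the horizontal centroidal axis using Ī + A·d² with d = y − 61.1713:
  bottom plate: d = -47.1713 mm → contributes +15 391 920 mm⁴
  web plate: d = 26.8287 mm → contributes +2 764 482 mm⁴
  top plate: d = 95.8287 mm → contributes +26 525 206 mm⁴
  hole: d = -47.1713 mm → contributes −112 048 mm⁴
Total I = 44 569 560 mm⁴.

I_xx ≈ 4.457 × 10⁷ mm⁴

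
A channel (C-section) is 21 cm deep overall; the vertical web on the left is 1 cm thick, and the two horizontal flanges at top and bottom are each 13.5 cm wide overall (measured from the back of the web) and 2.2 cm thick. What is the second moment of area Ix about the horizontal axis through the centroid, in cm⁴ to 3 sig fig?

Split into non-overlapping primitives; take the origin at the lower-left of the bounding box.
Web: 1 × 21, A = 21 cm², y = 10.5 cm, Ī = 771.75 cm⁴.
Top flange (beyond web): 12.5 × 2.2, A = 27.5 cm², y = 19.9 cm, Ī = 11.092 cm⁴.
Bottom flange (beyond web): 12.5 × 2.2, A = 27.5 cm², y = 1.1 cm, Ī = 11.092 cm⁴.
By symmetry the centroid is at mid-height, ȳ = 10.5 cm.
Transfer each piece to the horizontal axis through the centroid using Ī + A·d² with d = y − 10.5:
  web: d = 0 cm → contributes +771.75 cm⁴
  top flange (beyond web): d = 9.4 cm → contributes +2 441 cm⁴
  bottom flange (beyond web): d = -9.4 cm → contributes +2 441 cm⁴
Total I = 5653.7 cm⁴.

Ix ≈ 5650 cm⁴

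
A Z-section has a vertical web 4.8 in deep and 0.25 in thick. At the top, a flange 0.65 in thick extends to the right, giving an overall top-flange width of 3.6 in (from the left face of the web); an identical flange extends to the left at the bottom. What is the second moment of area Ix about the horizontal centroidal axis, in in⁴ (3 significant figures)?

Ix ≈ 21.2 in⁴

Treat the section as a set of non-overlapping primitives; coordinates are from the bounding-box lower-left.
Web: 0.25 × 4.8, A = 1.2 in², y = 2.4 in, Ī = 2.304 in⁴.
Top flange (beyond web): 3.35 × 0.65, A = 2.1775 in², y = 4.475 in, Ī = 0.076666 in⁴.
Bottom flange (beyond web): 3.35 × 0.65, A = 2.1775 in², y = 0.325 in, Ī = 0.076666 in⁴.
Centroid: ȳ = ΣA·y / ΣA = 2.4 in.
Transfer each piece to the horizontal centroidal axis using Ī + A·d² with d = y − 2.4:
  web: d = 0 in → contributes +2.304 in⁴
  top flange (beyond web): d = 2.075 in → contributes +9.4522 in⁴
  bottom flange (beyond web): d = -2.075 in → contributes +9.4522 in⁴
Total I = 21.208 in⁴.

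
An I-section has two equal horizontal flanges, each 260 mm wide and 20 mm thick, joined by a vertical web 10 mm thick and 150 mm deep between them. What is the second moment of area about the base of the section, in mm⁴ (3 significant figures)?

Split into non-overlapping primitives; take the origin at the lower-left of the bounding box.
Bottom flange: 260 × 20, A = 5 200 mm², y = 10 mm, Ī = 173 333 mm⁴.
Web: 10 × 150, A = 1 500 mm², y = 95 mm, Ī = 2 812 500 mm⁴.
Top flange: 260 × 20, A = 5 200 mm², y = 180 mm, Ī = 173 333 mm⁴.
Transfer each piece to the base of the section using Ī + A·d² with d = y − 0:
  bottom flange: d = 10 mm → contributes +693 333 mm⁴
  web: d = 95 mm → contributes +16 350 000 mm⁴
  top flange: d = 180 mm → contributes +168 653 333 mm⁴
Total I = 185 696 667 mm⁴.

I_base ≈ 1.86 × 10⁸ mm⁴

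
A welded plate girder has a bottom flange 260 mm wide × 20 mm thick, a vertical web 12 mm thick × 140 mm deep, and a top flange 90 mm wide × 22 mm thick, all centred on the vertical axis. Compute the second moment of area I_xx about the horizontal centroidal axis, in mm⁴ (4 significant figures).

I_xx ≈ 4.189 × 10⁷ mm⁴

Decompose the section into non-overlapping parts with the origin at the bottom-left of its bounding rectangle.
Bottom plate: 260 × 20, A = 5 200 mm², y = 10 mm, Ī = 173 333 mm⁴.
Web plate: 12 × 140, A = 1 680 mm², y = 90 mm, Ī = 2 744 000 mm⁴.
Top plate: 90 × 22, A = 1 980 mm², y = 171 mm, Ī = 79 860 mm⁴.
Centroid: ȳ = ΣA·y / ΣA = 61.149 mm.
Transfer each piece to the horizontal centroidal axis using Ī + A·d² with d = y − 61.149:
  bottom plate: d = -51.149 mm → contributes +13 777 670 mm⁴
  web plate: d = 28.851 mm → contributes +4 142 400 mm⁴
  top plate: d = 109.851 mm → contributes +23 973 006 mm⁴
Total I = 41 893 077 mm⁴.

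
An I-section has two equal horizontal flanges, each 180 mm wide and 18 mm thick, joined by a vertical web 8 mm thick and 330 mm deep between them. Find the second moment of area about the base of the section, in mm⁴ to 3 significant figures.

Treat the section as a set of non-overlapping primitives; coordinates are from the bounding-box lower-left.
Bottom flange: 180 × 18, A = 3 240 mm², y = 9 mm, Ī = 87 480 mm⁴.
Web: 8 × 330, A = 2 640 mm², y = 183 mm, Ī = 23 958 000 mm⁴.
Top flange: 180 × 18, A = 3 240 mm², y = 357 mm, Ī = 87 480 mm⁴.
Transfer each piece to the base of the section using Ī + A·d² with d = y − 0:
  bottom flange: d = 9 mm → contributes +349 920 mm⁴
  web: d = 183 mm → contributes +112 368 960 mm⁴
  top flange: d = 357 mm → contributes +413 022 240 mm⁴
Total I = 525 741 120 mm⁴.

I_base ≈ 5.26 × 10⁸ mm⁴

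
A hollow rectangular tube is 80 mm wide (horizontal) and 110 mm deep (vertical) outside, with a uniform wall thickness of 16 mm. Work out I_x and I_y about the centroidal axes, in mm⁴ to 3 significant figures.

I_x ≈ 6.98 × 10⁶ mm⁴, I_y ≈ 3.97 × 10⁶ mm⁴

Treat the section as a set of non-overlapping primitives; coordinates are from the bounding-box lower-left.
Outer rectangle: 80 × 110, A = 8 800 mm², y = 55 mm, Ī = 8 873 333 mm⁴.
Inner void (subtracted): 48 × 78, A = 3 744 mm², y = 55 mm, Ī = 1 898 208 mm⁴.
By symmetry the centroid is at mid-height, ȳ = 55 mm.
All pieces are centred on the centroidal x-axis, so I = ΣĪ (holes subtracted) = 6 975 125 mm⁴.
Repeating about the centroidal y-axis gives I_y = 3 974 485 mm⁴.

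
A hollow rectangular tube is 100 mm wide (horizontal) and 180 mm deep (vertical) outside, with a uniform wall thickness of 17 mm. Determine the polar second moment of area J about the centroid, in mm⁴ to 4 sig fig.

J ≈ 4.299 × 10⁷ mm⁴

Decompose the section into non-overlapping parts with the origin at the bottom-left of its bounding rectangle.
Outer rectangle: 100 × 180, A = 18 000 mm², y = 90 mm, Ī = 48 600 000 mm⁴.
Inner void (subtracted): 66 × 146, A = 9 636 mm², y = 90 mm, Ī = 17 116 748 mm⁴.
By symmetry the centroid is at mid-height, ȳ = 90 mm.
All pieces are centred on the centroidal x-axis, so I = ΣĪ (holes subtracted) = 31 483 252 mm⁴.
Repeating about the centroidal y-axis gives I_y = 11 502 132 mm⁴.
Polar second moment: J = I_x + I_y = 42 985 384 mm⁴.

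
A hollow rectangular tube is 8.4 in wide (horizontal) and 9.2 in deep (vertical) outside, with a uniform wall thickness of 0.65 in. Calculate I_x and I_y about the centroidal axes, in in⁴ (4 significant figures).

Treat the section as a set of non-overlapping primitives; coordinates are from the bounding-box lower-left.
Outer rectangle: 8.4 × 9.2, A = 77.28 in², y = 4.6 in, Ī = 545.082 in⁴.
Inner void (subtracted): 7.1 × 7.9, A = 56.09 in², y = 4.6 in, Ī = 291.715 in⁴.
By symmetry the centroid is at mid-height, ȳ = 4.6 in.
All pieces are centred on the centroidal x-axis, so I = ΣĪ (holes subtracted) = 253.367 in⁴.
Repeating about the centroidal y-axis gives I_y = 218.782 in⁴.

I_x ≈ 253.4 in⁴, I_y ≈ 218.8 in⁴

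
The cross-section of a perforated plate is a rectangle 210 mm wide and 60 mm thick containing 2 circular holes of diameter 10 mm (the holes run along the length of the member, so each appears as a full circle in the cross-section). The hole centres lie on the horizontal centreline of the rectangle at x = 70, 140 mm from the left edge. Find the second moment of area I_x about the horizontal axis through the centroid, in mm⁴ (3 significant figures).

Decompose the section into non-overlapping parts with the origin at the bottom-left of its bounding rectangle.
Plate: 210 × 60, A = 12 600 mm², y = 30 mm, Ī = 3 780 000 mm⁴.
Hole 1 (subtracted): ⌀10, A = 78.54 mm², y = 30 mm, Ī = 490.87 mm⁴.
Hole 2 (subtracted): ⌀10, A = 78.54 mm², y = 30 mm, Ī = 490.87 mm⁴.
By symmetry the centroid is at mid-height, ȳ = 30 mm.
All pieces are centred on the horizontal axis through the centroid, so I = ΣĪ (holes subtracted) = 3 779 018 mm⁴.

I_x ≈ 3.78 × 10⁶ mm⁴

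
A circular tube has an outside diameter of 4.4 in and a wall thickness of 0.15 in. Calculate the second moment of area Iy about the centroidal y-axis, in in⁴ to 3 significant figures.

Decompose the section into non-overlapping parts with the origin at the bottom-left of its bounding rectangle.
Outer circle: ⌀4.4, A = 15.205 in², x = 2.2 in, Ī = 18.398 in⁴.
Bore (subtracted): ⌀4.1, A = 13.203 in², x = 2.2 in, Ī = 13.871 in⁴.
By symmetry the centroid is at mid-width, x̄ = 2.2 in.
All pieces are centred on the centroidal y-axis, so I = ΣĪ (holes subtracted) = 4.5275 in⁴.

Iy ≈ 4.53 in⁴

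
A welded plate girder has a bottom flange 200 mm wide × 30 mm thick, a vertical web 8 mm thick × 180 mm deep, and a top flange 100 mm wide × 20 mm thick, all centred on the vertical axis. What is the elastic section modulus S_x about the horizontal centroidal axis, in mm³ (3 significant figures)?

Break the section into simple shapes (no overlaps), measuring from the bottom-left corner of the bounding box.
Bottom plate: 200 × 30, A = 6 000 mm², y = 15 mm, Ī = 450 000 mm⁴.
Web plate: 8 × 180, A = 1 440 mm², y = 120 mm, Ī = 3 888 000 mm⁴.
Top plate: 100 × 20, A = 2 000 mm², y = 220 mm, Ī = 66 667 mm⁴.
Centroid: ȳ = ΣA·y / ΣA = 74.449 mm.
Transfer each piece to the horizontal centroidal axis using Ī + A·d² with d = y − 74.449:
  bottom plate: d = -59.449 mm → contributes +21 655 210 mm⁴
  web plate: d = 45.551 mm → contributes +6 875 827 mm⁴
  top plate: d = 145.55 mm → contributes +42 436 765 mm⁴
Total I = 70 967 802 mm⁴.
Extreme fibre distance c = 155.55 mm; S = I/c = 456 235 mm³.

S_x ≈ 4.56 × 10⁵ mm³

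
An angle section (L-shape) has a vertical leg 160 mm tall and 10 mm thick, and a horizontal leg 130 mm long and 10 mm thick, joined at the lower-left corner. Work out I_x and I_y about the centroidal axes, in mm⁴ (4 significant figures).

I_x ≈ 7.280 × 10⁶ mm⁴, I_y ≈ 4.350 × 10⁶ mm⁴

Treat the section as a set of non-overlapping primitives; coordinates are from the bounding-box lower-left.
Vertical leg: 10 × 160, A = 1 600 mm², y = 80 mm, Ī = 3 413 333 mm⁴.
Horizontal leg (remainder): 120 × 10, A = 1 200 mm², y = 5 mm, Ī = 10 000 mm⁴.
Centroid: ȳ = ΣA·y / ΣA = 47.8571 mm.
Transfer each piece to the centroidal x-axis using Ī + A·d² with d = y − 47.8571:
  vertical leg: d = 32.1429 mm → contributes +5 066 395 mm⁴
  horizontal leg (remainder): d = -42.8571 mm → contributes +2 214 082 mm⁴
Total I = 7 280 476 mm⁴.
For the y-axis: x̄ = 32.8571 mm.
Repeating about the centroidal y-axis gives I_y = 4 350 476 mm⁴.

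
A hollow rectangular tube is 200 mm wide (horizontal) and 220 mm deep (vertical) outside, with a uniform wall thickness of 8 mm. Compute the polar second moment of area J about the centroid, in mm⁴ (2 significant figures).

Split into non-overlapping primitives; take the origin at the lower-left of the bounding box.
Outer rectangle: 200 × 220, A = 44 000 mm², y = 110 mm, Ī = 177 466 667 mm⁴.
Inner void (subtracted): 184 × 204, A = 37 536 mm², y = 110 mm, Ī = 130 174 848 mm⁴.
By symmetry the centroid is at mid-height, ȳ = 110 mm.
All pieces are centred on the centroidal x-axis, so I = ΣĪ (holes subtracted) = 47 291 819 mm⁴.
Repeating about the centroidal y-axis gives I_y = 40 765 099 mm⁴.
Polar second moment: J = I_x + I_y = 88 056 917 mm⁴.

J ≈ 8.8 × 10⁷ mm⁴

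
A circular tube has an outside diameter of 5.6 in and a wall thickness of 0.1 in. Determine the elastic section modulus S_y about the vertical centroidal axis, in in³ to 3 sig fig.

Split into non-overlapping primitives; take the origin at the lower-left of the bounding box.
Outer circle: ⌀5.6, A = 24.63 in², x = 2.8 in, Ī = 48.275 in⁴.
Bore (subtracted): ⌀5.4, A = 22.902 in², x = 2.8 in, Ī = 41.739 in⁴.
By symmetry the centroid is at mid-width, x̄ = 2.8 in.
All pieces are centred on the vertical centroidal axis, so I = ΣĪ (holes subtracted) = 6.5357 in⁴.
Extreme fibre distance c = 2.8 in; S = I/c = 2.3342 in³.

S_y ≈ 2.33 in³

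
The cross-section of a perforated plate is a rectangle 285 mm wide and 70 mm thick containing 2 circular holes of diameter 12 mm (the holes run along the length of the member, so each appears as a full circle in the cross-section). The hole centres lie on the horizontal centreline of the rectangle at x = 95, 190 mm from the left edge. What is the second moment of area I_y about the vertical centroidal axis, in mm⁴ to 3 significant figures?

Decompose the section into non-overlapping parts with the origin at the bottom-left of its bounding rectangle.
Plate: 285 × 70, A = 19 950 mm², x = 142.5 mm, Ī = 135 036 563 mm⁴.
Hole 1 (subtracted): ⌀12, A = 113.1 mm², x = 95 mm, Ī = 1017.9 mm⁴.
Hole 2 (subtracted): ⌀12, A = 113.1 mm², x = 190 mm, Ī = 1017.9 mm⁴.
By symmetry the centroid is at mid-width, x̄ = 142.5 mm.
Transfer each piece to the vertical centroidal axis using Ī + A·d² with d = x − 142.5:
  plate: d = 0 mm → contributes +135 036 563 mm⁴
  hole 1: d = -47.5 mm → contributes −256 194 mm⁴
  hole 2: d = 47.5 mm → contributes −256 194 mm⁴
Total I = 134 524 175 mm⁴.

I_y ≈ 1.35 × 10⁸ mm⁴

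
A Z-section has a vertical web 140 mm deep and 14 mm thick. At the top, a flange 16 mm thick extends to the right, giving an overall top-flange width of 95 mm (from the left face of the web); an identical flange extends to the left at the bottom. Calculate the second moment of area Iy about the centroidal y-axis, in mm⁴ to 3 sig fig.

Iy ≈ 7.30 × 10⁶ mm⁴

Split into non-overlapping primitives; take the origin at the lower-left of the bounding box.
Web: 14 × 140, A = 1 960 mm², x = 88 mm, Ī = 32 013 mm⁴.
Top flange (beyond web): 81 × 16, A = 1 296 mm², x = 135.5 mm, Ī = 708 588 mm⁴.
Bottom flange (beyond web): 81 × 16, A = 1 296 mm², x = 40.5 mm, Ī = 708 588 mm⁴.
Centroid: x̄ = ΣA·x / ΣA = 88 mm.
Transfer each piece to the centroidal y-axis using Ī + A·d² with d = x − 88:
  web: d = 0 mm → contributes +32 013 mm⁴
  top flange (beyond web): d = 47.5 mm → contributes +3 632 688 mm⁴
  bottom flange (beyond web): d = -47.5 mm → contributes +3 632 688 mm⁴
Total I = 7 297 389 mm⁴.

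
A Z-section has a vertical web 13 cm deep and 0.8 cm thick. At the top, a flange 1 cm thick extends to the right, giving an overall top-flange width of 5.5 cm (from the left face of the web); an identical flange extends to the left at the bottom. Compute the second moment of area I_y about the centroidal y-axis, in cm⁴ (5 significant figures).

I_y ≈ 88.946 cm⁴

Split into non-overlapping primitives; take the origin at the lower-left of the bounding box.
Web: 0.8 × 13, A = 10.4 cm², x = 5.1 cm, Ī = 0.5546667 cm⁴.
Top flange (beyond web): 4.7 × 1, A = 4.7 cm², x = 7.85 cm, Ī = 8.651917 cm⁴.
Bottom flange (beyond web): 4.7 × 1, A = 4.7 cm², x = 2.35 cm, Ī = 8.651917 cm⁴.
Centroid: x̄ = ΣA·x / ΣA = 5.1 cm.
Transfer each piece to the centroidal y-axis using Ī + A·d² with d = x − 5.1:
  web: d = 0 cm → contributes +0.5546667 cm⁴
  top flange (beyond web): d = 2.75 cm → contributes +44.19567 cm⁴
  bottom flange (beyond web): d = -2.75 cm → contributes +44.19567 cm⁴
Total I = 88.946 cm⁴.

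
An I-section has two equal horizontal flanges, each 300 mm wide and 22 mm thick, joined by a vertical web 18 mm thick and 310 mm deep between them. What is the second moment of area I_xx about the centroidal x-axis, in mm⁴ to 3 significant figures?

I_xx ≈ 4.09 × 10⁸ mm⁴

Split into non-overlapping primitives; take the origin at the lower-left of the bounding box.
Bottom flange: 300 × 22, A = 6 600 mm², y = 11 mm, Ī = 266 200 mm⁴.
Web: 18 × 310, A = 5 580 mm², y = 177 mm, Ī = 44 686 500 mm⁴.
Top flange: 300 × 22, A = 6 600 mm², y = 343 mm, Ī = 266 200 mm⁴.
By symmetry the centroid is at mid-height, ȳ = 177 mm.
Transfer each piece to the centroidal x-axis using Ī + A·d² with d = y − 177:
  bottom flange: d = -166 mm → contributes +182 135 800 mm⁴
  web: d = 0 mm → contributes +44 686 500 mm⁴
  top flange: d = 166 mm → contributes +182 135 800 mm⁴
Total I = 408 958 100 mm⁴.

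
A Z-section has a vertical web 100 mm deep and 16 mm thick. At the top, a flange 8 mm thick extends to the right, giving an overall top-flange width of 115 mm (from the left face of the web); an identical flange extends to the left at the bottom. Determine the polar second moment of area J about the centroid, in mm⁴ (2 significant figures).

J ≈ 1.1 × 10⁷ mm⁴

Treat the section as a set of non-overlapping primitives; coordinates are from the bounding-box lower-left.
Web: 16 × 100, A = 1 600 mm², y = 50 mm, Ī = 1 333 333 mm⁴.
Top flange (beyond web): 99 × 8, A = 792 mm², y = 96 mm, Ī = 4 224 mm⁴.
Bottom flange (beyond web): 99 × 8, A = 792 mm², y = 4 mm, Ī = 4 224 mm⁴.
Centroid: ȳ = ΣA·y / ΣA = 50 mm.
Transfer each piece to the centroidal x-axis using Ī + A·d² with d = y − 50:
  web: d = 0 mm → contributes +1 333 333 mm⁴
  top flange (beyond web): d = 46 mm → contributes +1 680 096 mm⁴
  bottom flange (beyond web): d = -46 mm → contributes +1 680 096 mm⁴
Total I = 4 693 525 mm⁴.
For the y-axis: x̄ = 107 mm.
Repeating about the centroidal y-axis gives I_y = 6 564 965 mm⁴.
Polar second moment: J = I_x + I_y = 11 258 491 mm⁴.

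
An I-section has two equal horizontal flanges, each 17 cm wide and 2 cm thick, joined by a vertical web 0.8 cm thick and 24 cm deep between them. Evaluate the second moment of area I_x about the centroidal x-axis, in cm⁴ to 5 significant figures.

I_x ≈ 1.2436 × 10⁴ cm⁴

Break the section into simple shapes (no overlaps), measuring from the bottom-left corner of the bounding box.
Bottom flange: 17 × 2, A = 34 cm², y = 1 cm, Ī = 11.33333 cm⁴.
Web: 0.8 × 24, A = 19.2 cm², y = 14 cm, Ī = 921.6 cm⁴.
Top flange: 17 × 2, A = 34 cm², y = 27 cm, Ī = 11.33333 cm⁴.
By symmetry the centroid is at mid-height, ȳ = 14 cm.
Transfer each piece to the centroidal x-axis using Ī + A·d² with d = y − 14:
  bottom flange: d = -13 cm → contributes +5757.333 cm⁴
  web: d = 0 cm → contributes +921.6 cm⁴
  top flange: d = 13 cm → contributes +5757.333 cm⁴
Total I = 12436.27 cm⁴.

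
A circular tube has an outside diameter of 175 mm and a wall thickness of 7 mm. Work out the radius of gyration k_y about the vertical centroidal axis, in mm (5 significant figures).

k_y ≈ 59.449 mm

Treat the section as a set of non-overlapping primitives; coordinates are from the bounding-box lower-left.
Outer circle: ⌀175, A = 24052.82 mm², x = 87.5 mm, Ī = 46 038 598 mm⁴.
Bore (subtracted): ⌀161, A = 20358.31 mm², x = 87.5 mm, Ī = 32 981 728 mm⁴.
By symmetry the centroid is at mid-width, x̄ = 87.5 mm.
All pieces are centred on the vertical centroidal axis, so I = ΣĪ (holes subtracted) = 13 056 871 mm⁴.
Radius of gyration: k = √(I/A) = √(13 056 871 / 3694.513) = 59.44851 mm.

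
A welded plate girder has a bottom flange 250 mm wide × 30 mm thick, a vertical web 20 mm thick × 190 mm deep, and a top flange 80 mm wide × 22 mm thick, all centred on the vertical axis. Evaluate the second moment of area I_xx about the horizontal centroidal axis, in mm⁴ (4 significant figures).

I_xx ≈ 9.138 × 10⁷ mm⁴

Split into non-overlapping primitives; take the origin at the lower-left of the bounding box.
Bottom plate: 250 × 30, A = 7 500 mm², y = 15 mm, Ī = 562 500 mm⁴.
Web plate: 20 × 190, A = 3 800 mm², y = 125 mm, Ī = 11 431 667 mm⁴.
Top plate: 80 × 22, A = 1 760 mm², y = 231 mm, Ī = 70986.7 mm⁴.
Centroid: ȳ = ΣA·y / ΣA = 76.1149 mm.
Transfer each piece to the horizontal centroidal axis using Ī + A·d² with d = y − 76.1149:
  bottom plate: d = -61.1149 mm → contributes +28 575 191 mm⁴
  web plate: d = 48.8851 mm → contributes +20 512 745 mm⁴
  top plate: d = 154.885 mm → contributes +42 292 345 mm⁴
Total I = 91 380 281 mm⁴.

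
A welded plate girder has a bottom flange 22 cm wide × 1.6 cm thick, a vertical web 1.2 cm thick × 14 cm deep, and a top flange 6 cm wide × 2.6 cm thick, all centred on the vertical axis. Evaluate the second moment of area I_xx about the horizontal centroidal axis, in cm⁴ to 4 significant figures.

I_xx ≈ 3196 cm⁴

Treat the section as a set of non-overlapping primitives; coordinates are from the bounding-box lower-left.
Bottom plate: 22 × 1.6, A = 35.2 cm², y = 0.8 cm, Ī = 7.50933 cm⁴.
Web plate: 1.2 × 14, A = 16.8 cm², y = 8.6 cm, Ī = 274.4 cm⁴.
Top plate: 6 × 2.6, A = 15.6 cm², y = 16.9 cm, Ī = 8.788 cm⁴.
Centroid: ȳ = ΣA·y / ΣA = 6.45385 cm.
Transfer each piece to the horizontal centroidal axis using Ī + A·d² with d = y − 6.45385:
  bottom plate: d = -5.65385 cm → contributes +1132.71 cm⁴
  web plate: d = 2.14615 cm → contributes +351.78 cm⁴
  top plate: d = 10.4462 cm → contributes +1711.09 cm⁴
Total I = 3195.59 cm⁴.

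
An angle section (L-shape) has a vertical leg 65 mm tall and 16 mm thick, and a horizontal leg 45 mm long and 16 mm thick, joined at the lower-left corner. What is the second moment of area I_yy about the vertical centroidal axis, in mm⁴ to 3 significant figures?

Treat the section as a set of non-overlapping primitives; coordinates are from the bounding-box lower-left.
Vertical leg: 16 × 65, A = 1 040 mm², x = 8 mm, Ī = 22 187 mm⁴.
Horizontal leg (remainder): 29 × 16, A = 464 mm², x = 30.5 mm, Ī = 32 519 mm⁴.
Centroid: x̄ = ΣA·x / ΣA = 14.941 mm.
Transfer each piece to the vertical centroidal axis using Ī + A·d² with d = x − 14.941:
  vertical leg: d = -6.9415 mm → contributes +72 298 mm⁴
  horizontal leg (remainder): d = 15.559 mm → contributes +144 838 mm⁴
Total I = 217 136 mm⁴.

I_yy ≈ 2.17 × 10⁵ mm⁴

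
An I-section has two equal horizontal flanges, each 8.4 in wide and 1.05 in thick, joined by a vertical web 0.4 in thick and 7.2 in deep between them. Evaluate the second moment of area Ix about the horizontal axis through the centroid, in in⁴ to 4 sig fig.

Split into non-overlapping primitives; take the origin at the lower-left of the bounding box.
Bottom flange: 8.4 × 1.05, A = 8.82 in², y = 0.525 in, Ī = 0.810338 in⁴.
Web: 0.4 × 7.2, A = 2.88 in², y = 4.65 in, Ī = 12.4416 in⁴.
Top flange: 8.4 × 1.05, A = 8.82 in², y = 8.775 in, Ī = 0.810338 in⁴.
By symmetry the centroid is at mid-height, ȳ = 4.65 in.
Transfer each piece to the horizontal axis through the centroid using Ī + A·d² with d = y − 4.65:
  bottom flange: d = -4.125 in → contributes +150.888 in⁴
  web: d = 0 in → contributes +12.4416 in⁴
  top flange: d = 4.125 in → contributes +150.888 in⁴
Total I = 314.218 in⁴.

Ix ≈ 314.2 in⁴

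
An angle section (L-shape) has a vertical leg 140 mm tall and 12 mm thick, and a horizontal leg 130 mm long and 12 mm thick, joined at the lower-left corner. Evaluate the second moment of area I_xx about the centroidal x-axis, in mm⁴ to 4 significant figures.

I_xx ≈ 5.908 × 10⁶ mm⁴

Treat the section as a set of non-overlapping primitives; coordinates are from the bounding-box lower-left.
Vertical leg: 12 × 140, A = 1 680 mm², y = 70 mm, Ī = 2 744 000 mm⁴.
Horizontal leg (remainder): 118 × 12, A = 1 416 mm², y = 6 mm, Ī = 16 992 mm⁴.
Centroid: ȳ = ΣA·y / ΣA = 40.7287 mm.
Transfer each piece to the centroidal x-axis using Ī + A·d² with d = y − 40.7287:
  vertical leg: d = 29.2713 mm → contributes +4 183 441 mm⁴
  horizontal leg (remainder): d = -34.7287 mm → contributes +1 724 803 mm⁴
Total I = 5 908 244 mm⁴.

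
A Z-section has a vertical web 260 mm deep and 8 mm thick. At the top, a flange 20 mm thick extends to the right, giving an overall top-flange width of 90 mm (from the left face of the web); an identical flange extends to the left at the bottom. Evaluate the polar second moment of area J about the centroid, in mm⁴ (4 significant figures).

Decompose the section into non-overlapping parts with the origin at the bottom-left of its bounding rectangle.
Web: 8 × 260, A = 2 080 mm², y = 130 mm, Ī = 11 717 333 mm⁴.
Top flange (beyond web): 82 × 20, A = 1 640 mm², y = 250 mm, Ī = 54666.7 mm⁴.
Bottom flange (beyond web): 82 × 20, A = 1 640 mm², y = 10 mm, Ī = 54666.7 mm⁴.
Centroid: ȳ = ΣA·y / ΣA = 130 mm.
Transfer each piece to the centroidal x-axis using Ī + A·d² with d = y − 130:
  web: d = 0 mm → contributes +11 717 333 mm⁴
  top flange (beyond web): d = 120 mm → contributes +23 670 667 mm⁴
  bottom flange (beyond web): d = -120 mm → contributes +23 670 667 mm⁴
Total I = 59 058 667 mm⁴.
For the y-axis: x̄ = 86 mm.
Repeating about the centroidal y-axis gives I_y = 8 490 987 mm⁴.
Polar second moment: J = I_x + I_y = 67 549 653 mm⁴.

J ≈ 6.755 × 10⁷ mm⁴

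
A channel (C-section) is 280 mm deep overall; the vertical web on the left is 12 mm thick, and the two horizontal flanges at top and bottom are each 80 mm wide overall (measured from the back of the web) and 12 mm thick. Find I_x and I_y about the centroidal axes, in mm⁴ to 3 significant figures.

I_x ≈ 5.13 × 10⁷ mm⁴, I_y ≈ 2.43 × 10⁶ mm⁴

Break the section into simple shapes (no overlaps), measuring from the bottom-left corner of the bounding box.
Web: 12 × 280, A = 3 360 mm², y = 140 mm, Ī = 21 952 000 mm⁴.
Top flange (beyond web): 68 × 12, A = 816 mm², y = 274 mm, Ī = 9 792 mm⁴.
Bottom flange (beyond web): 68 × 12, A = 816 mm², y = 6 mm, Ī = 9 792 mm⁴.
By symmetry the centroid is at mid-height, ȳ = 140 mm.
Transfer each piece to the centroidal x-axis using Ī + A·d² with d = y − 140:
  web: d = 0 mm → contributes +21 952 000 mm⁴
  top flange (beyond web): d = 134 mm → contributes +14 661 888 mm⁴
  bottom flange (beyond web): d = -134 mm → contributes +14 661 888 mm⁴
Total I = 51 275 776 mm⁴.
For the y-axis: x̄ = 19.077 mm.
Repeating about the centroidal y-axis gives I_y = 2 426 722 mm⁴.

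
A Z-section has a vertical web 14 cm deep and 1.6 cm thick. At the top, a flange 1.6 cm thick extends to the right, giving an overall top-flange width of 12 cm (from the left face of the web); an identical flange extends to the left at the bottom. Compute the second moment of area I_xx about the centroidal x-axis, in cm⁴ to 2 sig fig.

I_xx ≈ 1700 cm⁴

Break the section into simple shapes (no overlaps), measuring from the bottom-left corner of the bounding box.
Web: 1.6 × 14, A = 22.4 cm², y = 7 cm, Ī = 365.9 cm⁴.
Top flange (beyond web): 10.4 × 1.6, A = 16.64 cm², y = 13.2 cm, Ī = 3.55 cm⁴.
Bottom flange (beyond web): 10.4 × 1.6, A = 16.64 cm², y = 0.8 cm, Ī = 3.55 cm⁴.
Centroid: ȳ = ΣA·y / ΣA = 7 cm.
Transfer each piece to the centroidal x-axis using Ī + A·d² with d = y − 7:
  web: d = 0 cm → contributes +365.9 cm⁴
  top flange (beyond web): d = 6.2 cm → contributes +643.2 cm⁴
  bottom flange (beyond web): d = -6.2 cm → contributes +643.2 cm⁴
Total I = 1 652 cm⁴.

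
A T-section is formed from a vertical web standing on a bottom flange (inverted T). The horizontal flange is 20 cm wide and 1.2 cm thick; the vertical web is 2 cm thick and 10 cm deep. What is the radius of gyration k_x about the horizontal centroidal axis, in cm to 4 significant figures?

k_x ≈ 3.410 cm

Break the section into simple shapes (no overlaps), measuring from the bottom-left corner of the bounding box.
Flange: 20 × 1.2, A = 24 cm², y = 0.6 cm, Ī = 2.88 cm⁴.
Web: 2 × 10, A = 20 cm², y = 6.2 cm, Ī = 166.667 cm⁴.
Centroid: ȳ = ΣA·y / ΣA = 3.14545 cm.
Transfer each piece to the horizontal centroidal axis using Ī + A·d² with d = y − 3.14545:
  flange: d = -2.54545 cm → contributes +158.384 cm⁴
  web: d = 3.05455 cm → contributes +353.272 cm⁴
Total I = 511.656 cm⁴.
Radius of gyration: k = √(I/A) = √(511.656 / 44) = 3.41006 cm.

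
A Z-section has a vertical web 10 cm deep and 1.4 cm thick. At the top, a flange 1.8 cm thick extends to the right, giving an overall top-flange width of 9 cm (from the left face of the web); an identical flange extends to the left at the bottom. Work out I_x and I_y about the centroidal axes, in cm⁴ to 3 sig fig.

I_x ≈ 584 cm⁴, I_y ≈ 688 cm⁴

Treat the section as a set of non-overlapping primitives; coordinates are from the bounding-box lower-left.
Web: 1.4 × 10, A = 14 cm², y = 5 cm, Ī = 116.67 cm⁴.
Top flange (beyond web): 7.6 × 1.8, A = 13.68 cm², y = 9.1 cm, Ī = 3.6936 cm⁴.
Bottom flange (beyond web): 7.6 × 1.8, A = 13.68 cm², y = 0.9 cm, Ī = 3.6936 cm⁴.
Centroid: ȳ = ΣA·y / ΣA = 5 cm.
Transfer each piece to the centroidal x-axis using Ī + A·d² with d = y − 5:
  web: d = 0 cm → contributes +116.67 cm⁴
  top flange (beyond web): d = 4.1 cm → contributes +233.65 cm⁴
  bottom flange (beyond web): d = -4.1 cm → contributes +233.65 cm⁴
Total I = 583.98 cm⁴.
For the y-axis: x̄ = 8.3 cm.
Repeating about the centroidal y-axis gives I_y = 688.02 cm⁴.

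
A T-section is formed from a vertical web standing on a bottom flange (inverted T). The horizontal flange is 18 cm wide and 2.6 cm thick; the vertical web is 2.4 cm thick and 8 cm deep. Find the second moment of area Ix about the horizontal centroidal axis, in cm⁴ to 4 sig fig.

Break the section into simple shapes (no overlaps), measuring from the bottom-left corner of the bounding box.
Flange: 18 × 2.6, A = 46.8 cm², y = 1.3 cm, Ī = 26.364 cm⁴.
Web: 2.4 × 8, A = 19.2 cm², y = 6.6 cm, Ī = 102.4 cm⁴.
Centroid: ȳ = ΣA·y / ΣA = 2.84182 cm.
Transfer each piece to the horizontal centroidal axis using Ī + A·d² with d = y − 2.84182:
  flange: d = -1.54182 cm → contributes +137.617 cm⁴
  web: d = 3.75818 cm → contributes +373.579 cm⁴
Total I = 511.197 cm⁴.

Ix ≈ 511.2 cm⁴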